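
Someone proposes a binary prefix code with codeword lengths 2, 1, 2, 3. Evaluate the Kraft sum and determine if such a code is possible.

With common denominator 2^3 = 8: Σ 2^(−ℓᵢ) = 2/8 + 4/8 + 2/8 + 1/8 = 9/8 = 1.125.
Kraft's inequality requires Σ ≤ 1; here Σ = 1.125 > 1, so no such prefix code exists.

1.125; no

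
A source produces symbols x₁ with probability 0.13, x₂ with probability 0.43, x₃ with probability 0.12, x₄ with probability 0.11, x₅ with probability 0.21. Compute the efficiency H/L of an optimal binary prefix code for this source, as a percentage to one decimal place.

Entropy H = −Σ p log₂ p ≈ 2.0964 bits.
Huffman merges: 11/100+3/25→23/100; 13/100+21/100→17/50; 23/100+17/50→57/100; 43/100+57/100→1. L = 107/50 ≈ 2.1400.
Efficiency = H/L = 2.0964/2.1400 = 98.0%.

98.0%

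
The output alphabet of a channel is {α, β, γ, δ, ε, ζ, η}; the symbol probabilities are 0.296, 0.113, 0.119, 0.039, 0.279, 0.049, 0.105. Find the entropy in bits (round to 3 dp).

2.492 bits

H = −Σ pᵢ log₂ pᵢ.
−0.296·log₂(0.296) = 0.5199
−0.113·log₂(0.113) = 0.3555
−0.119·log₂(0.119) = 0.3654
−0.039·log₂(0.039) = 0.1825
−0.279·log₂(0.279) = 0.5138
−0.049·log₂(0.049) = 0.2132
−0.105·log₂(0.105) = 0.3414
Sum ≈ 2.4917 → 2.492 bits.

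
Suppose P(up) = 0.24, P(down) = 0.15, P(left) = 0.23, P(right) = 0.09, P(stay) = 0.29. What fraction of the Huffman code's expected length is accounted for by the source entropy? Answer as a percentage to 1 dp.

99.2%

Entropy H = −Σ p log₂ p ≈ 2.2229 bits.
Huffman merges: 9/100+3/20→6/25; 23/100+6/25→47/100; 6/25+29/100→53/100; 47/100+53/100→1. L = 56/25 ≈ 2.2400.
Efficiency = H/L = 2.2229/2.2400 = 99.2%.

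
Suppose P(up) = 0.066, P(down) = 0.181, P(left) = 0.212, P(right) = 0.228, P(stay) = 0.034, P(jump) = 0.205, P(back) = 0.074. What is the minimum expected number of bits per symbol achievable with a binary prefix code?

Repeatedly combine the two least-probable nodes; the expected code length is the sum of the merged weights.
merge 17/500 + 33/500 → 1/10
merge 37/500 + 1/10 → 87/500
merge 87/500 + 181/1000 → 71/200
merge 41/200 + 53/250 → 417/1000
merge 57/250 + 71/200 → 583/1000
merge 417/1000 + 583/1000 → 1
L = 1/10 + 87/500 + 71/200 + 417/1000 + 583/1000 + 1 = 2629/1000 = 2.629 bits/symbol.

2.629 bits/symbol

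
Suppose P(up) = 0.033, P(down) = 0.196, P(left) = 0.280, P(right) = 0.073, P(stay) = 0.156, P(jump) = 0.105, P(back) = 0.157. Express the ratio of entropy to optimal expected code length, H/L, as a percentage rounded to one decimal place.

Entropy H = −Σ p log₂ p ≈ 2.5920 bits.
Huffman merges: 33/1000+73/1000→53/500; 21/200+53/500→211/1000; 39/250+157/1000→313/1000; 49/250+211/1000→407/1000; 7/25+313/1000→593/1000; 407/1000+593/1000→1. L = 263/100 ≈ 2.6300.
Efficiency = H/L = 2.5920/2.6300 = 98.6%.

98.6%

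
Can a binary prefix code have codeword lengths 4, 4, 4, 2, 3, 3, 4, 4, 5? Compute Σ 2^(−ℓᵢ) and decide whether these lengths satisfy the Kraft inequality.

With common denominator 2^5 = 32: Σ 2^(−ℓᵢ) = 2/32 + 2/32 + 2/32 + 8/32 + 4/32 + 4/32 + 2/32 + 2/32 + 1/32 = 27/32 = 0.84375.
Kraft's inequality requires Σ ≤ 1; here Σ = 0.84375 ≤ 1, so such a prefix code exists.

0.84375; yes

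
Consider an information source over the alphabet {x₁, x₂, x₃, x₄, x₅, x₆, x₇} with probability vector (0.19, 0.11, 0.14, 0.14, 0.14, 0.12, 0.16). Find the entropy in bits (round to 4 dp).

H = −Σ pᵢ log₂ pᵢ.
−0.19·log₂(0.19) = 0.4552
−0.11·log₂(0.11) = 0.3503
−0.14·log₂(0.14) = 0.3971
−0.14·log₂(0.14) = 0.3971
−0.14·log₂(0.14) = 0.3971
−0.12·log₂(0.12) = 0.3671
−0.16·log₂(0.16) = 0.4230
Sum ≈ 2.7869 → 2.7869 bits.

2.7869 bits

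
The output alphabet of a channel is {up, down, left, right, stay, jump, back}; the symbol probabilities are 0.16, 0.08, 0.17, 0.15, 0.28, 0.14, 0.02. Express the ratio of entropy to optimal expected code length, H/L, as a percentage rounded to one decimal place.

Entropy H = −Σ p log₂ p ≈ 2.5839 bits.
Huffman merges: 1/50+2/25→1/10; 1/10+7/50→6/25; 3/20+4/25→31/100; 17/100+6/25→41/100; 7/25+31/100→59/100; 41/100+59/100→1. L = 53/20 ≈ 2.6500.
Efficiency = H/L = 2.5839/2.6500 = 97.5%.

97.5%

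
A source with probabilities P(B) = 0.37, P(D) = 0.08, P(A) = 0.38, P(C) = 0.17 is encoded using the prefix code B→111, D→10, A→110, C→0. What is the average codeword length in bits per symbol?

L̄ = Σ pᵢ·ℓᵢ = 0.37·3 + 0.08·2 + 0.38·3 + 0.17·1 = 2.58 bits/symbol.

2.58 bits/symbol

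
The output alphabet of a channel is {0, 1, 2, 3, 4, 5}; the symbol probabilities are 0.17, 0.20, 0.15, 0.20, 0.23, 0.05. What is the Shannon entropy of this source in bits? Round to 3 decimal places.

H = −Σ pᵢ log₂ pᵢ.
−0.17·log₂(0.17) = 0.4346
−0.20·log₂(0.20) = 0.4644
−0.15·log₂(0.15) = 0.4105
−0.20·log₂(0.20) = 0.4644
−0.23·log₂(0.23) = 0.4877
−0.05·log₂(0.05) = 0.2161
Sum ≈ 2.4777 → 2.478 bits.

2.478 bits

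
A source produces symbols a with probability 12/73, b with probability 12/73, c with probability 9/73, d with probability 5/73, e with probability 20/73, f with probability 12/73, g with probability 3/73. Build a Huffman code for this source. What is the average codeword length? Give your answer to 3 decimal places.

2.671 bits/symbol

Repeatedly combine the two least-probable nodes; the expected code length is the sum of the merged weights.
merge 3/73 + 5/73 → 8/73
merge 8/73 + 9/73 → 17/73
merge 12/73 + 12/73 → 24/73
merge 12/73 + 17/73 → 29/73
merge 20/73 + 24/73 → 44/73
merge 29/73 + 44/73 → 1
L = 8/73 + 17/73 + 24/73 + 29/73 + 44/73 + 1 = 195/73 ≈ 2.671 bits/symbol.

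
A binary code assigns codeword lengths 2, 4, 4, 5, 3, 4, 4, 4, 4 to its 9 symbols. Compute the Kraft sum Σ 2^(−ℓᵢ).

With common denominator 2^5 = 32: Σ 2^(−ℓᵢ) = 8/32 + 2/32 + 2/32 + 1/32 + 4/32 + 2/32 + 2/32 + 2/32 + 2/32 = 25/32 = 0.78125.

0.78125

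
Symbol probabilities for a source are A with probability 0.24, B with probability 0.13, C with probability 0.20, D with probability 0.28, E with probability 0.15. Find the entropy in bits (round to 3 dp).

2.266 bits

H = −Σ pᵢ log₂ pᵢ.
−0.24·log₂(0.24) = 0.4941
−0.13·log₂(0.13) = 0.3826
−0.20·log₂(0.20) = 0.4644
−0.28·log₂(0.28) = 0.5142
−0.15·log₂(0.15) = 0.4105
Sum ≈ 2.2659 → 2.266 bits.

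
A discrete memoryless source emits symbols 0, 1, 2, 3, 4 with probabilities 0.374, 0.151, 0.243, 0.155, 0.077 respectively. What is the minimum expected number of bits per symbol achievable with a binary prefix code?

Repeatedly combine the two least-probable nodes; the expected code length is the sum of the merged weights.
merge 77/1000 + 151/1000 → 57/250
merge 31/200 + 57/250 → 383/1000
merge 243/1000 + 187/500 → 617/1000
merge 383/1000 + 617/1000 → 1
L = 57/250 + 383/1000 + 617/1000 + 1 = 557/250 = 2.228 bits/symbol.

2.228 bits/symbol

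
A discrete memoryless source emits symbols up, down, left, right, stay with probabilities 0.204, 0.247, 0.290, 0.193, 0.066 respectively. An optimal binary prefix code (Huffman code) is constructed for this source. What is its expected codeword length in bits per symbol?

Repeatedly combine the two least-probable nodes; the expected code length is the sum of the merged weights.
merge 33/500 + 193/1000 → 259/1000
merge 51/250 + 247/1000 → 451/1000
merge 259/1000 + 29/100 → 549/1000
merge 451/1000 + 549/1000 → 1
L = 259/1000 + 451/1000 + 549/1000 + 1 = 2259/1000 = 2.259 bits/symbol.

2.259 bits/symbol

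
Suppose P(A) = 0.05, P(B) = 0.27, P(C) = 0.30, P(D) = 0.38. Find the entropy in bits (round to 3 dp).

1.778 bits

H = −Σ pᵢ log₂ pᵢ.
−0.05·log₂(0.05) = 0.2161
−0.27·log₂(0.27) = 0.5100
−0.30·log₂(0.30) = 0.5211
−0.38·log₂(0.38) = 0.5305
Sum ≈ 1.7777 → 1.778 bits.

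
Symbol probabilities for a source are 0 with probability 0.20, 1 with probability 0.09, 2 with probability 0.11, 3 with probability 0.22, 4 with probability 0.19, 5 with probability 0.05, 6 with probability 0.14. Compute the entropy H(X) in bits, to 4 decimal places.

2.6763 bits

H = −Σ pᵢ log₂ pᵢ.
−0.20·log₂(0.20) = 0.4644
−0.09·log₂(0.09) = 0.3127
−0.11·log₂(0.11) = 0.3503
−0.22·log₂(0.22) = 0.4806
−0.19·log₂(0.19) = 0.4552
−0.05·log₂(0.05) = 0.2161
−0.14·log₂(0.14) = 0.3971
Sum ≈ 2.6763 → 2.6763 bits.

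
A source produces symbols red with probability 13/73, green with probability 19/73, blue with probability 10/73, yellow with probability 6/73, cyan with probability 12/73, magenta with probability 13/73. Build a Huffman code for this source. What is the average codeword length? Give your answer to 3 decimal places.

Repeatedly combine the two least-probable nodes; the expected code length is the sum of the merged weights.
merge 6/73 + 10/73 → 16/73
merge 12/73 + 13/73 → 25/73
merge 13/73 + 16/73 → 29/73
merge 19/73 + 25/73 → 44/73
merge 29/73 + 44/73 → 1
L = 16/73 + 25/73 + 29/73 + 44/73 + 1 = 187/73 ≈ 2.562 bits/symbol.

2.562 bits/symbol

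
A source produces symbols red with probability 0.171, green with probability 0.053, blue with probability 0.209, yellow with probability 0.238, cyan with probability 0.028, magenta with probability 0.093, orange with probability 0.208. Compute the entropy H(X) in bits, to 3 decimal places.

H = −Σ pᵢ log₂ pᵢ.
−0.171·log₂(0.171) = 0.4357
−0.053·log₂(0.053) = 0.2246
−0.209·log₂(0.209) = 0.4720
−0.238·log₂(0.238) = 0.4929
−0.028·log₂(0.028) = 0.1444
−0.093·log₂(0.093) = 0.3187
−0.208·log₂(0.208) = 0.4712
Sum ≈ 2.5595 → 2.560 bits.

2.560 bits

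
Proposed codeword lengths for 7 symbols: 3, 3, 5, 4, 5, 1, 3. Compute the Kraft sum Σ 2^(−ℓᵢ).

With common denominator 2^5 = 32: Σ 2^(−ℓᵢ) = 4/32 + 4/32 + 1/32 + 2/32 + 1/32 + 16/32 + 4/32 = 32/32 = 1.

1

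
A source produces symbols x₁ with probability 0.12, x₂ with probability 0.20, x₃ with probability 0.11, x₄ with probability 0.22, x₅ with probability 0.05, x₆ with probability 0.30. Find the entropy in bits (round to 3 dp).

H = −Σ pᵢ log₂ pᵢ.
−0.12·log₂(0.12) = 0.3671
−0.20·log₂(0.20) = 0.4644
−0.11·log₂(0.11) = 0.3503
−0.22·log₂(0.22) = 0.4806
−0.05·log₂(0.05) = 0.2161
−0.30·log₂(0.30) = 0.5211
Sum ≈ 2.3995 → 2.399 bits.

2.399 bits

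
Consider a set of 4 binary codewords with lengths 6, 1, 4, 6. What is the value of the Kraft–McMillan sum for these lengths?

0.59375

With common denominator 2^6 = 64: Σ 2^(−ℓᵢ) = 1/64 + 32/64 + 4/64 + 1/64 = 38/64 = 0.59375.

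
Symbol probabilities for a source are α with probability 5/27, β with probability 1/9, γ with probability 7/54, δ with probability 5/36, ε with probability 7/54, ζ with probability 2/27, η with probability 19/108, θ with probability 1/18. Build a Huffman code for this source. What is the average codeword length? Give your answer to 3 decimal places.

Repeatedly combine the two least-probable nodes; the expected code length is the sum of the merged weights.
merge 1/18 + 2/27 → 7/54
merge 1/9 + 7/54 → 13/54
merge 7/54 + 7/54 → 7/27
merge 5/36 + 19/108 → 17/54
merge 5/27 + 13/54 → 23/54
merge 7/27 + 17/54 → 31/54
merge 23/54 + 31/54 → 1
L = 7/54 + 13/54 + 7/27 + 17/54 + 23/54 + 31/54 + 1 = 53/18 ≈ 2.944 bits/symbol.

2.944 bits/symbol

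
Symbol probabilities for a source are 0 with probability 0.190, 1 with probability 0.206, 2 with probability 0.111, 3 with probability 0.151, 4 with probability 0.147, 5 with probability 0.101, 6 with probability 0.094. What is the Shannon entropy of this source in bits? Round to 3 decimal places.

2.750 bits

H = −Σ pᵢ log₂ pᵢ.
−0.190·log₂(0.190) = 0.4552
−0.206·log₂(0.206) = 0.4695
−0.111·log₂(0.111) = 0.3520
−0.151·log₂(0.151) = 0.4118
−0.147·log₂(0.147) = 0.4066
−0.101·log₂(0.101) = 0.3341
−0.094·log₂(0.094) = 0.3207
Sum ≈ 2.7500 → 2.750 bits.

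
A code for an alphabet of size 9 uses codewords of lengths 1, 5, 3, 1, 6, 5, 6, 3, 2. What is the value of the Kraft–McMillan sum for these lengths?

With common denominator 2^6 = 64: Σ 2^(−ℓᵢ) = 32/64 + 2/64 + 8/64 + 32/64 + 1/64 + 2/64 + 1/64 + 8/64 + 16/64 = 102/64 = 1.59375.

1.59375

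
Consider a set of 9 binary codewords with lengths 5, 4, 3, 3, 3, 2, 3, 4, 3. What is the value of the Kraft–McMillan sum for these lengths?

With common denominator 2^5 = 32: Σ 2^(−ℓᵢ) = 1/32 + 2/32 + 4/32 + 4/32 + 4/32 + 8/32 + 4/32 + 2/32 + 4/32 = 33/32 = 1.03125.

1.03125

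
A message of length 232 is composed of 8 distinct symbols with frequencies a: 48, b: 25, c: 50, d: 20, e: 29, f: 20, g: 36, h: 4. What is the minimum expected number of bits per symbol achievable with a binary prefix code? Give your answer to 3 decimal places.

2.871 bits/symbol

Probabilities are the counts divided by 232.
Repeatedly combine the two least-probable nodes; the expected code length is the sum of the merged weights.
merge 1/58 + 5/58 → 3/29
merge 5/58 + 3/29 → 11/58
merge 25/232 + 1/8 → 27/116
merge 9/58 + 11/58 → 10/29
merge 6/29 + 25/116 → 49/116
merge 27/116 + 10/29 → 67/116
merge 49/116 + 67/116 → 1
L = 3/29 + 11/58 + 27/116 + 10/29 + 49/116 + 67/116 + 1 = 333/116 ≈ 2.871 bits/symbol.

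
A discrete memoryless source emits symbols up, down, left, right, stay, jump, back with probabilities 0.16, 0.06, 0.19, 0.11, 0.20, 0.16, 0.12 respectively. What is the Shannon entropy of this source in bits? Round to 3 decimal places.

2.727 bits

H = −Σ pᵢ log₂ pᵢ.
−0.16·log₂(0.16) = 0.4230
−0.06·log₂(0.06) = 0.2435
−0.19·log₂(0.19) = 0.4552
−0.11·log₂(0.11) = 0.3503
−0.20·log₂(0.20) = 0.4644
−0.16·log₂(0.16) = 0.4230
−0.12·log₂(0.12) = 0.3671
Sum ≈ 2.7265 → 2.727 bits.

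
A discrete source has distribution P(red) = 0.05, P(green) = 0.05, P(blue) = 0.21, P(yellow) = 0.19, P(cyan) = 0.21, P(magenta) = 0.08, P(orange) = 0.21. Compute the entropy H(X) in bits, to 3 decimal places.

2.597 bits

H = −Σ pᵢ log₂ pᵢ.
−0.05·log₂(0.05) = 0.2161
−0.05·log₂(0.05) = 0.2161
−0.21·log₂(0.21) = 0.4728
−0.19·log₂(0.19) = 0.4552
−0.21·log₂(0.21) = 0.4728
−0.08·log₂(0.08) = 0.2915
−0.21·log₂(0.21) = 0.4728
Sum ≈ 2.5974 → 2.597 bits.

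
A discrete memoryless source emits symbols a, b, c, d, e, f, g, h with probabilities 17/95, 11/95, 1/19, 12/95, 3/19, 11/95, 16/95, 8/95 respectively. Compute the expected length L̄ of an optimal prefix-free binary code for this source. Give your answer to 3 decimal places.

Repeatedly combine the two least-probable nodes; the expected code length is the sum of the merged weights.
merge 1/19 + 8/95 → 13/95
merge 11/95 + 11/95 → 22/95
merge 12/95 + 13/95 → 5/19
merge 3/19 + 16/95 → 31/95
merge 17/95 + 22/95 → 39/95
merge 5/19 + 31/95 → 56/95
merge 39/95 + 56/95 → 1
L = 13/95 + 22/95 + 5/19 + 31/95 + 39/95 + 56/95 + 1 = 281/95 ≈ 2.958 bits/symbol.

2.958 bits/symbol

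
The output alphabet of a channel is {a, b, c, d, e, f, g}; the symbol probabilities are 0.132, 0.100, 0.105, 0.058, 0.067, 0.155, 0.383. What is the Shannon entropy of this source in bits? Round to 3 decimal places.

2.506 bits

H = −Σ pᵢ log₂ pᵢ.
−0.132·log₂(0.132) = 0.3856
−0.100·log₂(0.100) = 0.3322
−0.105·log₂(0.105) = 0.3414
−0.058·log₂(0.058) = 0.2383
−0.067·log₂(0.067) = 0.2613
−0.155·log₂(0.155) = 0.4169
−0.383·log₂(0.383) = 0.5303
Sum ≈ 2.5060 → 2.506 bits.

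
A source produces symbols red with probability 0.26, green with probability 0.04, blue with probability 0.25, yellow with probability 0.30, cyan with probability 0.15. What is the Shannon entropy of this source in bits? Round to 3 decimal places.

H = −Σ pᵢ log₂ pᵢ.
−0.26·log₂(0.26) = 0.5053
−0.04·log₂(0.04) = 0.1858
−0.25·log₂(0.25) = 0.5000
−0.30·log₂(0.30) = 0.5211
−0.15·log₂(0.15) = 0.4105
Sum ≈ 2.1227 → 2.123 bits.

2.123 bits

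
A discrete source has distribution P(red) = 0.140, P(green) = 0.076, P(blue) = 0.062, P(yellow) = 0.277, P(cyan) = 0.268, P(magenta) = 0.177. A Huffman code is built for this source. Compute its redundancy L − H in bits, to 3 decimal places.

Entropy H = −Σ p log₂ p ≈ 2.3927 bits.
Huffman merges: 31/500+19/250→69/500; 69/500+7/50→139/500; 177/1000+67/250→89/200; 277/1000+139/500→111/200; 89/200+111/200→1. L = 302/125 ≈ 2.4160.
L − H = 2.4160 − 2.3927 = 0.023 bits.

0.023 bits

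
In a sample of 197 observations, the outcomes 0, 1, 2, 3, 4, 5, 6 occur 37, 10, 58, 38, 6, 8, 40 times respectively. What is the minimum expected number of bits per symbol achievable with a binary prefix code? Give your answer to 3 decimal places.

2.503 bits/symbol

Probabilities are the counts divided by 197.
Repeatedly combine the two least-probable nodes; the expected code length is the sum of the merged weights.
merge 6/197 + 8/197 → 14/197
merge 10/197 + 14/197 → 24/197
merge 24/197 + 37/197 → 61/197
merge 38/197 + 40/197 → 78/197
merge 58/197 + 61/197 → 119/197
merge 78/197 + 119/197 → 1
L = 14/197 + 24/197 + 61/197 + 78/197 + 119/197 + 1 = 493/197 ≈ 2.503 bits/symbol.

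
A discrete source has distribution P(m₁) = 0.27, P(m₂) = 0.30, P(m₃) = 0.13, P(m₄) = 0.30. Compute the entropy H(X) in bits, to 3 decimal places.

H = −Σ pᵢ log₂ pᵢ.
−0.27·log₂(0.27) = 0.5100
−0.30·log₂(0.30) = 0.5211
−0.13·log₂(0.13) = 0.3826
−0.30·log₂(0.30) = 0.5211
Sum ≈ 1.9348 → 1.935 bits.

1.935 bits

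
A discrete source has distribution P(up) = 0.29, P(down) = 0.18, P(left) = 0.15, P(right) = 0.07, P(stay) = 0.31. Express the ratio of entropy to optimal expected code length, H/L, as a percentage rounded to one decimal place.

97.6%

Entropy H = −Σ p log₂ p ≈ 2.1661 bits.
Huffman merges: 7/100+3/20→11/50; 9/50+11/50→2/5; 29/100+31/100→3/5; 2/5+3/5→1. L = 111/50 ≈ 2.2200.
Efficiency = H/L = 2.1661/2.2200 = 97.6%.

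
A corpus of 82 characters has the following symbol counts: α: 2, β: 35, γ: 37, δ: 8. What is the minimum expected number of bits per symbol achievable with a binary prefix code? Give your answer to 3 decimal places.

Probabilities are the counts divided by 82.
Repeatedly combine the two least-probable nodes; the expected code length is the sum of the merged weights.
merge 1/41 + 4/41 → 5/41
merge 5/41 + 35/82 → 45/82
merge 37/82 + 45/82 → 1
L = 5/41 + 45/82 + 1 = 137/82 ≈ 1.671 bits/symbol.

1.671 bits/symbol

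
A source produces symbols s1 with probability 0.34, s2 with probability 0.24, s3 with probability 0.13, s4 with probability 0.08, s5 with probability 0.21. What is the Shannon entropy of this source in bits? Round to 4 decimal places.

H = −Σ pᵢ log₂ pᵢ.
−0.34·log₂(0.34) = 0.5292
−0.24·log₂(0.24) = 0.4941
−0.13·log₂(0.13) = 0.3826
−0.08·log₂(0.08) = 0.2915
−0.21·log₂(0.21) = 0.4728
Sum ≈ 2.1703 → 2.1703 bits.

2.1703 bits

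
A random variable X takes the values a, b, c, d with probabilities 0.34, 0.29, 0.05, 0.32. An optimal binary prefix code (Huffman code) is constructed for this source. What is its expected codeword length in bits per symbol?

Repeatedly combine the two least-probable nodes; the expected code length is the sum of the merged weights.
merge 1/20 + 29/100 → 17/50
merge 8/25 + 17/50 → 33/50
merge 17/50 + 33/50 → 1
L = 17/50 + 33/50 + 1 = 2 bits/symbol.

2 bits/symbol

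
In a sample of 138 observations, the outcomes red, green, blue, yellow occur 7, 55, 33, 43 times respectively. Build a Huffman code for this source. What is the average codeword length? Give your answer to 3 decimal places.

1.891 bits/symbol

Probabilities are the counts divided by 138.
Repeatedly combine the two least-probable nodes; the expected code length is the sum of the merged weights.
merge 7/138 + 11/46 → 20/69
merge 20/69 + 43/138 → 83/138
merge 55/138 + 83/138 → 1
L = 20/69 + 83/138 + 1 = 87/46 ≈ 1.891 bits/symbol.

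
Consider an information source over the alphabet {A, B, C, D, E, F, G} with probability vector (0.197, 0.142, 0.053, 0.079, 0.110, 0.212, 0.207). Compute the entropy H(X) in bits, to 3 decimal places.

H = −Σ pᵢ log₂ pᵢ.
−0.197·log₂(0.197) = 0.4617
−0.142·log₂(0.142) = 0.3999
−0.053·log₂(0.053) = 0.2246
−0.079·log₂(0.079) = 0.2893
−0.110·log₂(0.110) = 0.3503
−0.212·log₂(0.212) = 0.4744
−0.207·log₂(0.207) = 0.4704
Sum ≈ 2.6706 → 2.671 bits.

2.671 bits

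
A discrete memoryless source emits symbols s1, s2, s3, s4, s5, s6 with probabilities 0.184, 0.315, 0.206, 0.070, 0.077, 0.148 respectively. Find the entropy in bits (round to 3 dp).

H = −Σ pᵢ log₂ pᵢ.
−0.184·log₂(0.184) = 0.4494
−0.315·log₂(0.315) = 0.5250
−0.206·log₂(0.206) = 0.4695
−0.070·log₂(0.070) = 0.2686
−0.077·log₂(0.077) = 0.2848
−0.148·log₂(0.148) = 0.4079
Sum ≈ 2.4052 → 2.405 bits.

2.405 bits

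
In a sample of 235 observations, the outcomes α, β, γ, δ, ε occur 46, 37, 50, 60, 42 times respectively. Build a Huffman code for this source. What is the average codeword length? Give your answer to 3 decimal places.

2.336 bits/symbol

Probabilities are the counts divided by 235.
Repeatedly combine the two least-probable nodes; the expected code length is the sum of the merged weights.
merge 37/235 + 42/235 → 79/235
merge 46/235 + 10/47 → 96/235
merge 12/47 + 79/235 → 139/235
merge 96/235 + 139/235 → 1
L = 79/235 + 96/235 + 139/235 + 1 = 549/235 ≈ 2.336 bits/symbol.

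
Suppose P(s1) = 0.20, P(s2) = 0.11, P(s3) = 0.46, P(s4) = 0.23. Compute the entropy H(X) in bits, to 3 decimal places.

1.818 bits

H = −Σ pᵢ log₂ pᵢ.
−0.20·log₂(0.20) = 0.4644
−0.11·log₂(0.11) = 0.3503
−0.46·log₂(0.46) = 0.5153
−0.23·log₂(0.23) = 0.4877
Sum ≈ 1.8177 → 1.818 bits.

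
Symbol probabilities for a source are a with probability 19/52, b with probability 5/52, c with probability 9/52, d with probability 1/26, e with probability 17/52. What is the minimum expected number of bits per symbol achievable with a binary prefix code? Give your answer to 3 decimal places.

2.077 bits/symbol

Repeatedly combine the two least-probable nodes; the expected code length is the sum of the merged weights.
merge 1/26 + 5/52 → 7/52
merge 7/52 + 9/52 → 4/13
merge 4/13 + 17/52 → 33/52
merge 19/52 + 33/52 → 1
L = 7/52 + 4/13 + 33/52 + 1 = 27/13 ≈ 2.077 bits/symbol.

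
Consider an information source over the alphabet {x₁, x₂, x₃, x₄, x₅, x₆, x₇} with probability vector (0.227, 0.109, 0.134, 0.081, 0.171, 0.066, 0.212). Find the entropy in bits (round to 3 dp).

2.685 bits

H = −Σ pᵢ log₂ pᵢ.
−0.227·log₂(0.227) = 0.4856
−0.109·log₂(0.109) = 0.3485
−0.134·log₂(0.134) = 0.3886
−0.081·log₂(0.081) = 0.2937
−0.171·log₂(0.171) = 0.4357
−0.066·log₂(0.066) = 0.2588
−0.212·log₂(0.212) = 0.4744
Sum ≈ 2.6853 → 2.685 bits.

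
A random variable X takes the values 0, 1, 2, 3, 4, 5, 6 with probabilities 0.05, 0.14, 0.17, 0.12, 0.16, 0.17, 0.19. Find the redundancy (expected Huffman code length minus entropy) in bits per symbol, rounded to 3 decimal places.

0.082 bits

Entropy H = −Σ p log₂ p ≈ 2.7277 bits.
Huffman merges: 1/20+3/25→17/100; 7/50+4/25→3/10; 17/100+17/100→17/50; 17/100+19/100→9/25; 3/10+17/50→16/25; 9/25+16/25→1. L = 281/100 ≈ 2.8100.
L − H = 2.8100 − 2.7277 = 0.082 bits.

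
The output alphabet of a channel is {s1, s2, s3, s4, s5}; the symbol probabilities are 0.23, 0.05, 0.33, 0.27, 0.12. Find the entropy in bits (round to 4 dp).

2.1087 bits

H = −Σ pᵢ log₂ pᵢ.
−0.23·log₂(0.23) = 0.4877
−0.05·log₂(0.05) = 0.2161
−0.33·log₂(0.33) = 0.5278
−0.27·log₂(0.27) = 0.5100
−0.12·log₂(0.12) = 0.3671
Sum ≈ 2.1087 → 2.1087 bits.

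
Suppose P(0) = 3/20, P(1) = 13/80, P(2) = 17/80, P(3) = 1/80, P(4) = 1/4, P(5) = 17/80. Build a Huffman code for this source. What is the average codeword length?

Repeatedly combine the two least-probable nodes; the expected code length is the sum of the merged weights.
merge 1/80 + 3/20 → 13/80
merge 13/80 + 13/80 → 13/40
merge 17/80 + 17/80 → 17/40
merge 1/4 + 13/40 → 23/40
merge 17/40 + 23/40 → 1
L = 13/80 + 13/40 + 17/40 + 23/40 + 1 = 199/80 = 2.4875 bits/symbol.

2.4875 bits/symbol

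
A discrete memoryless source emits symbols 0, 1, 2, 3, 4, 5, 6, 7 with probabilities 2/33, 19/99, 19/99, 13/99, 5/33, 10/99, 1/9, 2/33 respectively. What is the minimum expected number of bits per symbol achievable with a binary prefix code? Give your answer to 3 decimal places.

Repeatedly combine the two least-probable nodes; the expected code length is the sum of the merged weights.
merge 2/33 + 2/33 → 4/33
merge 10/99 + 1/9 → 7/33
merge 4/33 + 13/99 → 25/99
merge 5/33 + 19/99 → 34/99
merge 19/99 + 7/33 → 40/99
merge 25/99 + 34/99 → 59/99
merge 40/99 + 59/99 → 1
L = 4/33 + 7/33 + 25/99 + 34/99 + 40/99 + 59/99 + 1 = 290/99 ≈ 2.929 bits/symbol.

2.929 bits/symbol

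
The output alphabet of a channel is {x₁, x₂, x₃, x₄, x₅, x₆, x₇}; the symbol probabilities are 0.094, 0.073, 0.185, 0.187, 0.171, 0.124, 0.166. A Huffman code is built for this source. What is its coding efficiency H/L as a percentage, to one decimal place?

Entropy H = −Σ p log₂ p ≈ 2.7382 bits.
Huffman merges: 73/1000+47/500→167/1000; 31/250+83/500→29/100; 167/1000+171/1000→169/500; 37/200+187/1000→93/250; 29/100+169/500→157/250; 93/250+157/250→1. L = 559/200 ≈ 2.7950.
Efficiency = H/L = 2.7382/2.7950 = 98.0%.

98.0%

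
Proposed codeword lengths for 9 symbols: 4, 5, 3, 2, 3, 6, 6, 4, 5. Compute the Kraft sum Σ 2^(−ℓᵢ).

With common denominator 2^6 = 64: Σ 2^(−ℓᵢ) = 4/64 + 2/64 + 8/64 + 16/64 + 8/64 + 1/64 + 1/64 + 4/64 + 2/64 = 46/64 = 0.71875.

0.71875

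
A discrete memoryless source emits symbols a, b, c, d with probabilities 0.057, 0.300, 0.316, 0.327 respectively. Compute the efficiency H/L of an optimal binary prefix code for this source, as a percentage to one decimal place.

Entropy H = −Σ p log₂ p ≈ 1.8092 bits.
Huffman merges: 57/1000+3/10→357/1000; 79/250+327/1000→643/1000; 357/1000+643/1000→1. L = 2 ≈ 2.0000.
Efficiency = H/L = 1.8092/2.0000 = 90.5%.

90.5%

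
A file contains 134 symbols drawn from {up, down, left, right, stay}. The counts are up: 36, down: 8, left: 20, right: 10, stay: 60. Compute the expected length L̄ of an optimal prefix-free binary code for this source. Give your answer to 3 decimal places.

1.970 bits/symbol

Probabilities are the counts divided by 134.
Repeatedly combine the two least-probable nodes; the expected code length is the sum of the merged weights.
merge 4/67 + 5/67 → 9/67
merge 9/67 + 10/67 → 19/67
merge 18/67 + 19/67 → 37/67
merge 30/67 + 37/67 → 1
L = 9/67 + 19/67 + 37/67 + 1 = 132/67 ≈ 1.970 bits/symbol.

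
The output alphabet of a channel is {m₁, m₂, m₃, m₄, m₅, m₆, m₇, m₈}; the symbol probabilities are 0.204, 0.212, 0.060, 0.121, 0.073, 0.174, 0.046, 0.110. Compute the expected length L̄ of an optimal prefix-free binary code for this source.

2.869 bits/symbol

Repeatedly combine the two least-probable nodes; the expected code length is the sum of the merged weights.
merge 23/500 + 3/50 → 53/500
merge 73/1000 + 53/500 → 179/1000
merge 11/100 + 121/1000 → 231/1000
merge 87/500 + 179/1000 → 353/1000
merge 51/250 + 53/250 → 52/125
merge 231/1000 + 353/1000 → 73/125
merge 52/125 + 73/125 → 1
L = 53/500 + 179/1000 + 231/1000 + 353/1000 + 52/125 + 73/125 + 1 = 2869/1000 = 2.869 bits/symbol.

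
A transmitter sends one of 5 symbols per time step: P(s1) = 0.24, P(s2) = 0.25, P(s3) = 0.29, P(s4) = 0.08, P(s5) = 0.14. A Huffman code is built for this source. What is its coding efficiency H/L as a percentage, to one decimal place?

Entropy H = −Σ p log₂ p ≈ 2.2007 bits.
Huffman merges: 2/25+7/50→11/50; 11/50+6/25→23/50; 1/4+29/100→27/50; 23/50+27/50→1. L = 111/50 ≈ 2.2200.
Efficiency = H/L = 2.2007/2.2200 = 99.1%.

99.1%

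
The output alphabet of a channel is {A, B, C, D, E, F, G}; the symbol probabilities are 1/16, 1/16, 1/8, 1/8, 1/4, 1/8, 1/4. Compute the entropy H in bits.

2.625 bits

Each probability is a power of 1/2, so log₂(1/p) is an integer.
H = Σ p·log₂(1/p) = 1/16·4 + 1/16·4 + 1/8·3 + 1/8·3 + 1/4·2 + 1/8·3 + 1/4·2 = 2.625 bits.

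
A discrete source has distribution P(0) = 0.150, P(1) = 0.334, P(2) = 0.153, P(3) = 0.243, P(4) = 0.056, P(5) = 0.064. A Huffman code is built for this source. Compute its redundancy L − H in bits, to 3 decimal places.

0.054 bits

Entropy H = −Σ p log₂ p ≈ 2.3360 bits.
Huffman merges: 7/125+8/125→3/25; 3/25+3/20→27/100; 153/1000+243/1000→99/250; 27/100+167/500→151/250; 99/250+151/250→1. L = 239/100 ≈ 2.3900.
L − H = 2.3900 − 2.3360 = 0.054 bits.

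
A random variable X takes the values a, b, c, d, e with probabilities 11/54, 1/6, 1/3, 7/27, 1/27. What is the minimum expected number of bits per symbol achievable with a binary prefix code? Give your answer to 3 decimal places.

Repeatedly combine the two least-probable nodes; the expected code length is the sum of the merged weights.
merge 1/27 + 1/6 → 11/54
merge 11/54 + 11/54 → 11/27
merge 7/27 + 1/3 → 16/27
merge 11/27 + 16/27 → 1
L = 11/54 + 11/27 + 16/27 + 1 = 119/54 ≈ 2.204 bits/symbol.

2.204 bits/symbol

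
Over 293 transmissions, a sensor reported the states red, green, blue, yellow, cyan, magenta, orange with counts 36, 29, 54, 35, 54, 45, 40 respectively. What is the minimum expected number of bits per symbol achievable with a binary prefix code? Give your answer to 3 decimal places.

2.816 bits/symbol

Probabilities are the counts divided by 293.
Repeatedly combine the two least-probable nodes; the expected code length is the sum of the merged weights.
merge 29/293 + 35/293 → 64/293
merge 36/293 + 40/293 → 76/293
merge 45/293 + 54/293 → 99/293
merge 54/293 + 64/293 → 118/293
merge 76/293 + 99/293 → 175/293
merge 118/293 + 175/293 → 1
L = 64/293 + 76/293 + 99/293 + 118/293 + 175/293 + 1 = 825/293 ≈ 2.816 bits/symbol.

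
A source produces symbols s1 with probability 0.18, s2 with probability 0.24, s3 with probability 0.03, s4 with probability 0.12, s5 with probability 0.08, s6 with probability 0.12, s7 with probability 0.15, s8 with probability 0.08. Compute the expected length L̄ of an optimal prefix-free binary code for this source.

2.87 bits/symbol

Repeatedly combine the two least-probable nodes; the expected code length is the sum of the merged weights.
merge 3/100 + 2/25 → 11/100
merge 2/25 + 11/100 → 19/100
merge 3/25 + 3/25 → 6/25
merge 3/20 + 9/50 → 33/100
merge 19/100 + 6/25 → 43/100
merge 6/25 + 33/100 → 57/100
merge 43/100 + 57/100 → 1
L = 11/100 + 19/100 + 6/25 + 33/100 + 43/100 + 57/100 + 1 = 287/100 = 2.87 bits/symbol.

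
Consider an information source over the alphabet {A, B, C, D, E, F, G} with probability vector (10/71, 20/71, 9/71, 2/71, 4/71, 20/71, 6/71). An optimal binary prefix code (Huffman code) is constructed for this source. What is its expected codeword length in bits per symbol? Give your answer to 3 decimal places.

2.521 bits/symbol

Repeatedly combine the two least-probable nodes; the expected code length is the sum of the merged weights.
merge 2/71 + 4/71 → 6/71
merge 6/71 + 6/71 → 12/71
merge 9/71 + 10/71 → 19/71
merge 12/71 + 19/71 → 31/71
merge 20/71 + 20/71 → 40/71
merge 31/71 + 40/71 → 1
L = 6/71 + 12/71 + 19/71 + 31/71 + 40/71 + 1 = 179/71 ≈ 2.521 bits/symbol.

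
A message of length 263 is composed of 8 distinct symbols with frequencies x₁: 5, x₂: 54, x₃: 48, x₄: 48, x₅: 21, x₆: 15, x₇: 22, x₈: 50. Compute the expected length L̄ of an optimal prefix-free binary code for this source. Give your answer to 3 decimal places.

2.837 bits/symbol

Probabilities are the counts divided by 263.
Repeatedly combine the two least-probable nodes; the expected code length is the sum of the merged weights.
merge 5/263 + 15/263 → 20/263
merge 20/263 + 21/263 → 41/263
merge 22/263 + 41/263 → 63/263
merge 48/263 + 48/263 → 96/263
merge 50/263 + 54/263 → 104/263
merge 63/263 + 96/263 → 159/263
merge 104/263 + 159/263 → 1
L = 20/263 + 41/263 + 63/263 + 96/263 + 104/263 + 159/263 + 1 = 746/263 ≈ 2.837 bits/symbol.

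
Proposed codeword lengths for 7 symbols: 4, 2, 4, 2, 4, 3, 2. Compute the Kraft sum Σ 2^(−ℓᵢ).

1.0625

With common denominator 2^4 = 16: Σ 2^(−ℓᵢ) = 1/16 + 4/16 + 1/16 + 4/16 + 1/16 + 2/16 + 4/16 = 17/16 = 1.0625.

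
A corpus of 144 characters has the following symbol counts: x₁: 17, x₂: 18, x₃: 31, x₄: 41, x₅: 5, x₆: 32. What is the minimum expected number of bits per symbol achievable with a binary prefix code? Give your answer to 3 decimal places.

2.431 bits/symbol

Probabilities are the counts divided by 144.
Repeatedly combine the two least-probable nodes; the expected code length is the sum of the merged weights.
merge 5/144 + 17/144 → 11/72
merge 1/8 + 11/72 → 5/18
merge 31/144 + 2/9 → 7/16
merge 5/18 + 41/144 → 9/16
merge 7/16 + 9/16 → 1
L = 11/72 + 5/18 + 7/16 + 9/16 + 1 = 175/72 ≈ 2.431 bits/symbol.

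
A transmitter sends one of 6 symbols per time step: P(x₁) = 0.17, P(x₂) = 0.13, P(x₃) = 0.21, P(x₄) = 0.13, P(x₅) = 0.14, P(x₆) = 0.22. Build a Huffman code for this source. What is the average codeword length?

2.57 bits/symbol

Repeatedly combine the two least-probable nodes; the expected code length is the sum of the merged weights.
merge 13/100 + 13/100 → 13/50
merge 7/50 + 17/100 → 31/100
merge 21/100 + 11/50 → 43/100
merge 13/50 + 31/100 → 57/100
merge 43/100 + 57/100 → 1
L = 13/50 + 31/100 + 43/100 + 57/100 + 1 = 257/100 = 2.57 bits/symbol.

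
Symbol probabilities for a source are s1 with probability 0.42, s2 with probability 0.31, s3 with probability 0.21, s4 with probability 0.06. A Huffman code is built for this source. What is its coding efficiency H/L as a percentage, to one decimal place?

95.4%

Entropy H = −Σ p log₂ p ≈ 1.7658 bits.
Huffman merges: 3/50+21/100→27/100; 27/100+31/100→29/50; 21/50+29/50→1. L = 37/20 ≈ 1.8500.
Efficiency = H/L = 1.7658/1.8500 = 95.4%.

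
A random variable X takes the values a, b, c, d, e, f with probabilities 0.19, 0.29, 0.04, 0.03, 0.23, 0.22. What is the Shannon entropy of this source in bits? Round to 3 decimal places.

H = −Σ pᵢ log₂ pᵢ.
−0.19·log₂(0.19) = 0.4552
−0.29·log₂(0.29) = 0.5179
−0.04·log₂(0.04) = 0.1858
−0.03·log₂(0.03) = 0.1518
−0.23·log₂(0.23) = 0.4877
−0.22·log₂(0.22) = 0.4806
Sum ≈ 2.2789 → 2.279 bits.

2.279 bits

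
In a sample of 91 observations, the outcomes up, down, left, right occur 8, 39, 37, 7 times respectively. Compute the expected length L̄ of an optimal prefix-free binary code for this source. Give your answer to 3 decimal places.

1.736 bits/symbol

Probabilities are the counts divided by 91.
Repeatedly combine the two least-probable nodes; the expected code length is the sum of the merged weights.
merge 1/13 + 8/91 → 15/91
merge 15/91 + 37/91 → 4/7
merge 3/7 + 4/7 → 1
L = 15/91 + 4/7 + 1 = 158/91 ≈ 1.736 bits/symbol.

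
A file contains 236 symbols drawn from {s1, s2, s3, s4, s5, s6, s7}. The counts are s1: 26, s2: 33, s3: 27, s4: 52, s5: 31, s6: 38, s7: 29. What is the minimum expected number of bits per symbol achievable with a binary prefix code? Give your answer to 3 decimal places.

2.780 bits/symbol

Probabilities are the counts divided by 236.
Repeatedly combine the two least-probable nodes; the expected code length is the sum of the merged weights.
merge 13/118 + 27/236 → 53/236
merge 29/236 + 31/236 → 15/59
merge 33/236 + 19/118 → 71/236
merge 13/59 + 53/236 → 105/236
merge 15/59 + 71/236 → 131/236
merge 105/236 + 131/236 → 1
L = 53/236 + 15/59 + 71/236 + 105/236 + 131/236 + 1 = 164/59 ≈ 2.780 bits/symbol.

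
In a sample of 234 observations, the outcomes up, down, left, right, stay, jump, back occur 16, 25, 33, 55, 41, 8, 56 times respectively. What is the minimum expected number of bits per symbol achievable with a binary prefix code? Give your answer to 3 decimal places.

2.628 bits/symbol

Probabilities are the counts divided by 234.
Repeatedly combine the two least-probable nodes; the expected code length is the sum of the merged weights.
merge 4/117 + 8/117 → 4/39
merge 4/39 + 25/234 → 49/234
merge 11/78 + 41/234 → 37/117
merge 49/234 + 55/234 → 4/9
merge 28/117 + 37/117 → 5/9
merge 4/9 + 5/9 → 1
L = 4/39 + 49/234 + 37/117 + 4/9 + 5/9 + 1 = 205/78 ≈ 2.628 bits/symbol.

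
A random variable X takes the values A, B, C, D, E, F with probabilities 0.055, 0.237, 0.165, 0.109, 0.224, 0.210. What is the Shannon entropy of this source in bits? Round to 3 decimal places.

2.456 bits

H = −Σ pᵢ log₂ pᵢ.
−0.055·log₂(0.055) = 0.2301
−0.237·log₂(0.237) = 0.4923
−0.165·log₂(0.165) = 0.4289
−0.109·log₂(0.109) = 0.3485
−0.224·log₂(0.224) = 0.4835
−0.210·log₂(0.210) = 0.4728
Sum ≈ 2.4562 → 2.456 bits.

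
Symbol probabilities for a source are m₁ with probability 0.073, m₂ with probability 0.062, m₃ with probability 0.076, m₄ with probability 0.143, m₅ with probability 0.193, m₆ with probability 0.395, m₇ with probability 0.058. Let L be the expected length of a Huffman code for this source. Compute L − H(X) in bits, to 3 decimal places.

Entropy H = −Σ p log₂ p ≈ 2.4338 bits.
Huffman merges: 29/500+31/500→3/25; 73/1000+19/250→149/1000; 3/25+143/1000→263/1000; 149/1000+193/1000→171/500; 263/1000+171/500→121/200; 79/200+121/200→1. L = 2479/1000 ≈ 2.4790.
L − H = 2.4790 − 2.4338 = 0.045 bits.

0.045 bits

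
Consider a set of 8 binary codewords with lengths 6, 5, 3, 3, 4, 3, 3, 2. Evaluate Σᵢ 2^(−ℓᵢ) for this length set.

0.859375

With common denominator 2^6 = 64: Σ 2^(−ℓᵢ) = 1/64 + 2/64 + 8/64 + 8/64 + 4/64 + 8/64 + 8/64 + 16/64 = 55/64 = 0.859375.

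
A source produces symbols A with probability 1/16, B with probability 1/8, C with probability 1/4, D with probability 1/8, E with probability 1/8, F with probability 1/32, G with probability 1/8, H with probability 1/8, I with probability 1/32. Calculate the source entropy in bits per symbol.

2.9375 bits

Each probability is a power of 1/2, so log₂(1/p) is an integer.
H = Σ p·log₂(1/p) = 1/16·4 + 1/8·3 + 1/4·2 + 1/8·3 + 1/8·3 + 1/32·5 + 1/8·3 + 1/8·3 + 1/32·5 = 2.9375 bits.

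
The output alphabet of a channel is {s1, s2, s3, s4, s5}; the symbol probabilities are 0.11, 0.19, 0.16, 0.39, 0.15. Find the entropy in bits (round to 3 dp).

2.169 bits

H = −Σ pᵢ log₂ pᵢ.
−0.11·log₂(0.11) = 0.3503
−0.19·log₂(0.19) = 0.4552
−0.16·log₂(0.16) = 0.4230
−0.39·log₂(0.39) = 0.5298
−0.15·log₂(0.15) = 0.4105
Sum ≈ 2.1689 → 2.169 bits.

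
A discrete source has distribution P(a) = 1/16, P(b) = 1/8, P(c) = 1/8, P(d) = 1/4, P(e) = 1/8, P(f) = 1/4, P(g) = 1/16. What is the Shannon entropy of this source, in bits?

2.625 bits

Each probability is a power of 1/2, so log₂(1/p) is an integer.
H = Σ p·log₂(1/p) = 1/16·4 + 1/8·3 + 1/8·3 + 1/4·2 + 1/8·3 + 1/4·2 + 1/16·4 = 2.625 bits.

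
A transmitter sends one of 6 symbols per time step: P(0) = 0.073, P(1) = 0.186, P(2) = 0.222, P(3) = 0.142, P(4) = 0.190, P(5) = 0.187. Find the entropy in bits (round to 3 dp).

2.516 bits

H = −Σ pᵢ log₂ pᵢ.
−0.073·log₂(0.073) = 0.2756
−0.186·log₂(0.186) = 0.4514
−0.222·log₂(0.222) = 0.4820
−0.142·log₂(0.142) = 0.3999
−0.190·log₂(0.190) = 0.4552
−0.187·log₂(0.187) = 0.4523
Sum ≈ 2.5165 → 2.516 bits.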